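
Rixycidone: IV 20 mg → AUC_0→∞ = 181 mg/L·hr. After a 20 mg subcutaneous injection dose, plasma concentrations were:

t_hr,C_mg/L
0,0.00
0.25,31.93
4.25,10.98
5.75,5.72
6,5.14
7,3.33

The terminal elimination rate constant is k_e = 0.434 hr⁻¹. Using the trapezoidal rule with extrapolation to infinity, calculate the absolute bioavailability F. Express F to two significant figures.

F = 0.64

Trapezoidal AUC_0→7 (subcutaneous injection):
  [0→0.25]: (0.00+31.93)/2 × 0.25 = 3.99125
  [0.25→4.25]: (31.93+10.98)/2 × 4 = 85.82
  [4.25→5.75]: (10.98+5.72)/2 × 1.5 = 12.525
  [5.75→6]: (5.72+5.14)/2 × 0.25 = 1.3575
  [6→7]: (5.14+3.33)/2 × 1 = 4.235
  Sum = 107.92875 mg/L·hr
Tail: C_last/k_e = 3.33/0.434 = 7.673
AUC_0→∞ (subcutaneous injection) = 107.92875 + 7.673 = 115.60175 mg/L·hr
F = (AUC_ev/D_ev)/(AUC_iv/D_iv) = (115.60175/20)/(181/20) = 5.7800875/9.05 = 0.6387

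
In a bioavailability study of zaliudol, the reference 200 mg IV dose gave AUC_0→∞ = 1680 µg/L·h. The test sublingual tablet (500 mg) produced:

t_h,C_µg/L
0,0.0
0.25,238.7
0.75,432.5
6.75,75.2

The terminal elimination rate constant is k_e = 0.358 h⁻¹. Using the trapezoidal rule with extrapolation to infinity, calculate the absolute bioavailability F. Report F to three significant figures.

F = 0.460

Trapezoidal AUC_0→6.75 (sublingual tablet):
  [0→0.25]: (0.0+238.7)/2 × 0.25 = 29.8375
  [0.25→0.75]: (238.7+432.5)/2 × 0.5 = 167.8
  [0.75→6.75]: (432.5+75.2)/2 × 6 = 1523.1
  Sum = 1720.7375 µg/L·h
Tail: C_last/k_e = 75.2/0.358 = 210.056
AUC_0→∞ (sublingual tablet) = 1720.7375 + 210.056 = 1930.7935 µg/L·h
F = (AUC_ev/D_ev)/(AUC_iv/D_iv) = (1930.7935/500)/(1680/200) = 3.861587/8.4 = 0.4597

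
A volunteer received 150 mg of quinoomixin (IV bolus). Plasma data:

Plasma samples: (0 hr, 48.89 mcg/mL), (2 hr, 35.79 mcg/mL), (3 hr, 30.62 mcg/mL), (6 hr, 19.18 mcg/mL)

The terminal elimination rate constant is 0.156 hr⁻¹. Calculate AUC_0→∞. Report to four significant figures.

Trapezoidal AUC_0→6:
  [0→2]: (48.89+35.79)/2 × 2 = 84.68
  [2→3]: (35.79+30.62)/2 × 1 = 33.205
  [3→6]: (30.62+19.18)/2 × 3 = 74.7
  Sum = 192.585 mcg/mL·hr
Extrapolated tail: C_last / k_e = 19.18 / 0.156 = 122.949
AUC_0→∞ = 192.585 + 122.949 = 315.534 mcg/mL·hr

AUC = 315.5 mcg/mL·hr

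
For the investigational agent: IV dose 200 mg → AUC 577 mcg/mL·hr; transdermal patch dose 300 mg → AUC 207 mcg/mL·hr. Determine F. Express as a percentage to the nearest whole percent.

F = 24%

F = (AUC_ev / D_ev) / (AUC_iv / D_iv)
  = (207/300) / (577/200)
  = 0.69 / 2.885 = 0.2392
  = 23.92%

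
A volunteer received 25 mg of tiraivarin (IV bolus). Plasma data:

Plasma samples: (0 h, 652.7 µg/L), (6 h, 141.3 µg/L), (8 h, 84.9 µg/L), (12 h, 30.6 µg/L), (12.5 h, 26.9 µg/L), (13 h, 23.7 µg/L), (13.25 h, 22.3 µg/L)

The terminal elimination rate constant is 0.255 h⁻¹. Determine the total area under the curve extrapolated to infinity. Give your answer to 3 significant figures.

AUC = 2960 µg/L·h

Trapezoidal AUC_0→13.25:
  [0→6]: (652.7+141.3)/2 × 6 = 2382.0
  [6→8]: (141.3+84.9)/2 × 2 = 226.2
  [8→12]: (84.9+30.6)/2 × 4 = 231.0
  [12→12.5]: (30.6+26.9)/2 × 0.5 = 14.375
  [12.5→13]: (26.9+23.7)/2 × 0.5 = 12.65
  [13→13.25]: (23.7+22.3)/2 × 0.25 = 5.75
  Sum = 2871.975 µg/L·h
Extrapolated tail: C_last / k_e = 22.3 / 0.255 = 87.451
AUC_0→∞ = 2871.975 + 87.451 = 2959.426 µg/L·h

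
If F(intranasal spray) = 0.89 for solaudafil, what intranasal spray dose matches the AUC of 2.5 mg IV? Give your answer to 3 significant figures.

For equal systemic exposure: F × D_ev = D_iv
D_ev = D_iv / F = 2.5 / 0.89 = 2.80899 mg

D_intranasal = 2.81 mg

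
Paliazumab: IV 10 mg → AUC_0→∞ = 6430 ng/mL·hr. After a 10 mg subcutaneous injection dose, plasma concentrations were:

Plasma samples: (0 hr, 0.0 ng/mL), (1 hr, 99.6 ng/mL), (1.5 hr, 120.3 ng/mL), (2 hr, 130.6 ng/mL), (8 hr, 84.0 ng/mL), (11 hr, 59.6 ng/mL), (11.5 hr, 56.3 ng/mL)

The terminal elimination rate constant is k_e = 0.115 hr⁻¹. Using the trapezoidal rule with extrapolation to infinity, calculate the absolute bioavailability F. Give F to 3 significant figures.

F = 0.240

Trapezoidal AUC_0→11.5 (subcutaneous injection):
  [0→1]: (0.0+99.6)/2 × 1 = 49.8
  [1→1.5]: (99.6+120.3)/2 × 0.5 = 54.975
  [1.5→2]: (120.3+130.6)/2 × 0.5 = 62.725
  [2→8]: (130.6+84.0)/2 × 6 = 643.8
  [8→11]: (84.0+59.6)/2 × 3 = 215.4
  [11→11.5]: (59.6+56.3)/2 × 0.5 = 28.975
  Sum = 1055.675 ng/mL·hr
Tail: C_last/k_e = 56.3/0.115 = 489.565
AUC_0→∞ (subcutaneous injection) = 1055.675 + 489.565 = 1545.24 ng/mL·hr
F = (AUC_ev/D_ev)/(AUC_iv/D_iv) = (1545.24/10)/(6430/10) = 154.524/643 = 0.2403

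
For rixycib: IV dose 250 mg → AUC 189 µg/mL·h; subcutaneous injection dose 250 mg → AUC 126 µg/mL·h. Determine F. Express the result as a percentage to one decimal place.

F = 66.7%

F = (AUC_ev / D_ev) / (AUC_iv / D_iv)
  = (126/250) / (189/250)
  = 0.504 / 0.756 = 0.6667
  = 66.67%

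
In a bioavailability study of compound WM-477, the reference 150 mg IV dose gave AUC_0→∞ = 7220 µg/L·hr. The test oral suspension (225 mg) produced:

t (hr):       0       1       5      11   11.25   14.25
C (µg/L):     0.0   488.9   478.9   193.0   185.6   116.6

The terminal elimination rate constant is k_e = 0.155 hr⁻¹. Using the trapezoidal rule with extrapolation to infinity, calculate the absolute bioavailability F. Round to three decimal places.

Trapezoidal AUC_0→14.25 (oral suspension):
  [0→1]: (0.0+488.9)/2 × 1 = 244.45
  [1→5]: (488.9+478.9)/2 × 4 = 1935.6
  [5→11]: (478.9+193.0)/2 × 6 = 2015.7
  [11→11.25]: (193.0+185.6)/2 × 0.25 = 47.325
  [11.25→14.25]: (185.6+116.6)/2 × 3 = 453.3
  Sum = 4696.375 µg/L·hr
Tail: C_last/k_e = 116.6/0.155 = 752.258
AUC_0→∞ (oral suspension) = 4696.375 + 752.258 = 5448.633 µg/L·hr
F = (AUC_ev/D_ev)/(AUC_iv/D_iv) = (5448.633/225)/(7220/150) = 24.2161/48.1333 = 0.5031

F = 0.503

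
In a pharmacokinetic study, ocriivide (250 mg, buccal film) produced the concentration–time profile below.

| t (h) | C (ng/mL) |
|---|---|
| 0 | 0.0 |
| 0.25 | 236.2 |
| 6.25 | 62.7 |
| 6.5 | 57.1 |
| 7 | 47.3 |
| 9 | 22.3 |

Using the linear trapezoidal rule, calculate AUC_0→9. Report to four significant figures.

AUC = 1037 ng/mL·h

Trapezoidal AUC_0→9:
  [0→0.25]: (0.0+236.2)/2 × 0.25 = 29.525
  [0.25→6.25]: (236.2+62.7)/2 × 6 = 896.7
  [6.25→6.5]: (62.7+57.1)/2 × 0.25 = 14.975
  [6.5→7]: (57.1+47.3)/2 × 0.5 = 26.1
  [7→9]: (47.3+22.3)/2 × 2 = 69.6
  Sum = 1036.9 ng/mL·h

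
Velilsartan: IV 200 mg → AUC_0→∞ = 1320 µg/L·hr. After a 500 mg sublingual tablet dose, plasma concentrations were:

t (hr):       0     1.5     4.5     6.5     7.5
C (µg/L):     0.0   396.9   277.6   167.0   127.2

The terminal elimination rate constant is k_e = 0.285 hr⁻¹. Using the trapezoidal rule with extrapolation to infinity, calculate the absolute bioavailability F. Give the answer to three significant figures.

F = 0.711

Trapezoidal AUC_0→7.5 (sublingual tablet):
  [0→1.5]: (0.0+396.9)/2 × 1.5 = 297.675
  [1.5→4.5]: (396.9+277.6)/2 × 3 = 1011.75
  [4.5→6.5]: (277.6+167.0)/2 × 2 = 444.6
  [6.5→7.5]: (167.0+127.2)/2 × 1 = 147.1
  Sum = 1901.125 µg/L·hr
Tail: C_last/k_e = 127.2/0.285 = 446.316
AUC_0→∞ (sublingual tablet) = 1901.125 + 446.316 = 2347.441 µg/L·hr
F = (AUC_ev/D_ev)/(AUC_iv/D_iv) = (2347.441/500)/(1320/200) = 4.694882/6.6 = 0.7113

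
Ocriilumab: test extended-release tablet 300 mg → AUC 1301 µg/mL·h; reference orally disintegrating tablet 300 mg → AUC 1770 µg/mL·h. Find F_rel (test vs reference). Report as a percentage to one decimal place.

F_rel = 73.5%

F_rel = (AUC_test/D_test) / (AUC_ref/D_ref)
      = (1301/300) / (1770/300)
      = 4.33667 / 5.9 = 0.7350 = 73.50%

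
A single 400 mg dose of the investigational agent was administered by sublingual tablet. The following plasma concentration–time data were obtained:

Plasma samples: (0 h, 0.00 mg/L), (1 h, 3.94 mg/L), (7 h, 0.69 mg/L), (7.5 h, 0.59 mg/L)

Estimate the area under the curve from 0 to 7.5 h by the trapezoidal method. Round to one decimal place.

AUC = 16.2 mg/L·h

Trapezoidal AUC_0→7.5:
  [0→1]: (0.00+3.94)/2 × 1 = 1.97
  [1→7]: (3.94+0.69)/2 × 6 = 13.89
  [7→7.5]: (0.69+0.59)/2 × 0.5 = 0.32
  Sum = 16.18 mg/L·h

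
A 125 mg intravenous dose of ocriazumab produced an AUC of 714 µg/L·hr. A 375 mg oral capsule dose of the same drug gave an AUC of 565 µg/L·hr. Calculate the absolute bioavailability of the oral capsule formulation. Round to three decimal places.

F = (AUC_ev / D_ev) / (AUC_iv / D_iv)
  = (565/375) / (714/125)
  = 1.50667 / 5.712 = 0.2638

F = 0.264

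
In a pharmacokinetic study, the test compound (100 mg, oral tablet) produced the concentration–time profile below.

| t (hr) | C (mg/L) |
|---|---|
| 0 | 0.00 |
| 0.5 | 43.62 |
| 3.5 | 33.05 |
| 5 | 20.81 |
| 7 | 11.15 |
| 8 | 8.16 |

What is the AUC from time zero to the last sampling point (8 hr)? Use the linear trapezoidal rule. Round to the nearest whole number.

Trapezoidal AUC_0→8:
  [0→0.5]: (0.00+43.62)/2 × 0.5 = 10.905
  [0.5→3.5]: (43.62+33.05)/2 × 3 = 115.005
  [3.5→5]: (33.05+20.81)/2 × 1.5 = 40.395
  [5→7]: (20.81+11.15)/2 × 2 = 31.96
  [7→8]: (11.15+8.16)/2 × 1 = 9.655
  Sum = 207.92 mg/L·hr

AUC = 208 mg/L·hr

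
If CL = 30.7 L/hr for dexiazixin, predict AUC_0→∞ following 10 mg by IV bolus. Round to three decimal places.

AUC_0→∞ = Dose_iv / CL
        = 10 / 30.7 = 0.325733 mg/L·hr

AUC = 0.326 mg/L·hr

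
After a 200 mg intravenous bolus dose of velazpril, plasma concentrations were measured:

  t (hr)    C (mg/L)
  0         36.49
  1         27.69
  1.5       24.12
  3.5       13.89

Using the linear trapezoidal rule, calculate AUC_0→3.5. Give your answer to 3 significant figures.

AUC = 83.1 mg/L·hr

Trapezoidal AUC_0→3.5:
  [0→1]: (36.49+27.69)/2 × 1 = 32.09
  [1→1.5]: (27.69+24.12)/2 × 0.5 = 12.9525
  [1.5→3.5]: (24.12+13.89)/2 × 2 = 38.01
  Sum = 83.0525 mg/L·hr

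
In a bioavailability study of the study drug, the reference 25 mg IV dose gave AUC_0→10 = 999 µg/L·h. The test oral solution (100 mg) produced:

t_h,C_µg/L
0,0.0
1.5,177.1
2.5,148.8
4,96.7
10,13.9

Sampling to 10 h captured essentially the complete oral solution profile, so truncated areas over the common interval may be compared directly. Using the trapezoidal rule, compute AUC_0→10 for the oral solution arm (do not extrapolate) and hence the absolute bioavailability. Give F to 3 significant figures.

F = 0.203

Trapezoidal AUC_0→10 (oral solution):
  [0→1.5]: (0.0+177.1)/2 × 1.5 = 132.825
  [1.5→2.5]: (177.1+148.8)/2 × 1 = 162.95
  [2.5→4]: (148.8+96.7)/2 × 1.5 = 184.125
  [4→10]: (96.7+13.9)/2 × 6 = 331.8
  Sum = 811.7 µg/L·h
F = (AUC_ev/D_ev)/(AUC_iv/D_iv) = (811.7/100)/(999/25) = 8.117/39.96 = 0.2031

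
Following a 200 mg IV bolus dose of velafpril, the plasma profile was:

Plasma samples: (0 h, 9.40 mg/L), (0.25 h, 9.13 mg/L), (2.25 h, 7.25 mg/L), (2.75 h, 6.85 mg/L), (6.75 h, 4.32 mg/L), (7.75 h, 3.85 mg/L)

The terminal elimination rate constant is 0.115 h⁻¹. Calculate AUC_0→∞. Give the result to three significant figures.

AUC = 82.1 mg/L·h

Trapezoidal AUC_0→7.75:
  [0→0.25]: (9.40+9.13)/2 × 0.25 = 2.31625
  [0.25→2.25]: (9.13+7.25)/2 × 2 = 16.38
  [2.25→2.75]: (7.25+6.85)/2 × 0.5 = 3.525
  [2.75→6.75]: (6.85+4.32)/2 × 4 = 22.34
  [6.75→7.75]: (4.32+3.85)/2 × 1 = 4.085
  Sum = 48.64625 mg/L·h
Extrapolated tail: C_last / k_e = 3.85 / 0.115 = 33.478
AUC_0→∞ = 48.64625 + 33.478 = 82.12425 mg/L·h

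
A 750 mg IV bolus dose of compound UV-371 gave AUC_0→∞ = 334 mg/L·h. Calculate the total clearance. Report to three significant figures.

CL = Dose_iv / AUC_0→∞
   = 750 / 334 = 2.24551 L/h

CL = 2.25 L/h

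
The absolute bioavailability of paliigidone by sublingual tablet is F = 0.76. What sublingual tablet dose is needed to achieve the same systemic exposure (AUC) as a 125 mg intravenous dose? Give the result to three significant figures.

For equal systemic exposure: F × D_ev = D_iv
D_ev = D_iv / F = 125 / 0.76 = 164.474 mg

D_sublingual = 164 mg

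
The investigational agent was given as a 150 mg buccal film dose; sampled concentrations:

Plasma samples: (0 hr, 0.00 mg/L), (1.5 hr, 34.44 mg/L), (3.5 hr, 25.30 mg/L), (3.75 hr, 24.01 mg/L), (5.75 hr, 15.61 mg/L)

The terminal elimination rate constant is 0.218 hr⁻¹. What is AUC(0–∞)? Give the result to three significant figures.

AUC = 203 mg/L·hr

Trapezoidal AUC_0→5.75:
  [0→1.5]: (0.00+34.44)/2 × 1.5 = 25.83
  [1.5→3.5]: (34.44+25.30)/2 × 2 = 59.74
  [3.5→3.75]: (25.30+24.01)/2 × 0.25 = 6.16375
  [3.75→5.75]: (24.01+15.61)/2 × 2 = 39.62
  Sum = 131.35375 mg/L·hr
Extrapolated tail: C_last / k_e = 15.61 / 0.218 = 71.606
AUC_0→∞ = 131.35375 + 71.606 = 202.95975 mg/L·hr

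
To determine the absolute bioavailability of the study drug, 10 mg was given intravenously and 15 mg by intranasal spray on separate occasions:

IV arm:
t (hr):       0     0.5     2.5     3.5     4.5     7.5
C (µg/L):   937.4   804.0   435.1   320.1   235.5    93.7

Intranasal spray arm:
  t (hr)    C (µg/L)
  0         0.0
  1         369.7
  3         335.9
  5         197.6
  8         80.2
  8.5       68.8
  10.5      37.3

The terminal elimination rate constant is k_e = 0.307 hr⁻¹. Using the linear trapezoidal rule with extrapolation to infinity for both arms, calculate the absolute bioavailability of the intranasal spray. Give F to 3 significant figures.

Trapezoidal AUC_0→7.5 (IV):
  [0→0.5]: (937.4+804.0)/2 × 0.5 = 435.35
  [0.5→2.5]: (804.0+435.1)/2 × 2 = 1239.1
  [2.5→3.5]: (435.1+320.1)/2 × 1 = 377.6
  [3.5→4.5]: (320.1+235.5)/2 × 1 = 277.8
  [4.5→7.5]: (235.5+93.7)/2 × 3 = 493.8
  Sum = 2823.65 µg/L·hr
IV tail: 93.7/0.307 = 305.212; AUC_iv,0→∞ = 2823.65 + 305.212 = 3128.862 µg/L·hr
Trapezoidal AUC_0→10.5 (intranasal spray):
  [0→1]: (0.0+369.7)/2 × 1 = 184.85
  [1→3]: (369.7+335.9)/2 × 2 = 705.6
  [3→5]: (335.9+197.6)/2 × 2 = 533.5
  [5→8]: (197.6+80.2)/2 × 3 = 416.7
  [8→8.5]: (80.2+68.8)/2 × 0.5 = 37.25
  [8.5→10.5]: (68.8+37.3)/2 × 2 = 106.1
  Sum = 1984.0 µg/L·hr
intranasal spray tail: 37.3/0.307 = 121.498; AUC_ev,0→∞ = 1984.0 + 121.498 = 2105.498 µg/L·hr
F = (AUC_ev/D_ev)/(AUC_iv/D_iv) = (2105.498/15)/(3128.862/10) = 140.367/312.8862 = 0.4486

F = 0.449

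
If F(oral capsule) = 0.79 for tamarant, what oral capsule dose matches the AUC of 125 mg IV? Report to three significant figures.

D_oral = 158 mg

For equal systemic exposure: F × D_ev = D_iv
D_ev = D_iv / F = 125 / 0.79 = 158.228 mg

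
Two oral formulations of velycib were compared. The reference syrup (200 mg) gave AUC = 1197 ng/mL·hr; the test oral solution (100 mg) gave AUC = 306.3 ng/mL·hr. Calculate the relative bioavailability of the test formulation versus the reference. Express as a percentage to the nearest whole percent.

F_rel = (AUC_test/D_test) / (AUC_ref/D_ref)
      = (306.3/100) / (1197/200)
      = 3.063 / 5.985 = 0.5118 = 51.18%

F_rel = 51%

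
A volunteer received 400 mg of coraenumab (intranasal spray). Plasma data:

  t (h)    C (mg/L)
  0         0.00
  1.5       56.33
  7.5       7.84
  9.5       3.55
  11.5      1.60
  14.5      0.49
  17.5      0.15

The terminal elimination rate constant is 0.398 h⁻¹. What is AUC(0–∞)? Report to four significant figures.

Trapezoidal AUC_0→17.5:
  [0→1.5]: (0.00+56.33)/2 × 1.5 = 42.2475
  [1.5→7.5]: (56.33+7.84)/2 × 6 = 192.51
  [7.5→9.5]: (7.84+3.55)/2 × 2 = 11.39
  [9.5→11.5]: (3.55+1.60)/2 × 2 = 5.15
  [11.5→14.5]: (1.60+0.49)/2 × 3 = 3.135
  [14.5→17.5]: (0.49+0.15)/2 × 3 = 0.96
  Sum = 255.3925 mg/L·h
Extrapolated tail: C_last / k_e = 0.15 / 0.398 = 0.377
AUC_0→∞ = 255.3925 + 0.377 = 255.7695 mg/L·h

AUC = 255.8 mg/L·h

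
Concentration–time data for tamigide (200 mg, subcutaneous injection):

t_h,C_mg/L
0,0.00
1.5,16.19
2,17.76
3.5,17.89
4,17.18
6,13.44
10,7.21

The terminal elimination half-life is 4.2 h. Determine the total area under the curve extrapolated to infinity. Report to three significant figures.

Trapezoidal AUC_0→10:
  [0→1.5]: (0.00+16.19)/2 × 1.5 = 12.1425
  [1.5→2]: (16.19+17.76)/2 × 0.5 = 8.4875
  [2→3.5]: (17.76+17.89)/2 × 1.5 = 26.7375
  [3.5→4]: (17.89+17.18)/2 × 0.5 = 8.7675
  [4→6]: (17.18+13.44)/2 × 2 = 30.62
  [6→10]: (13.44+7.21)/2 × 4 = 41.3
  Sum = 128.055 mg/L·h
k_e = ln2 / t½ = 0.693147 / 4.2 = 0.1650 h^-1
Extrapolated tail: C_last / k_e = 7.21 / 0.165 = 43.697
AUC_0→∞ = 128.055 + 43.697 = 171.752 mg/L·h

AUC = 172 mg/L·h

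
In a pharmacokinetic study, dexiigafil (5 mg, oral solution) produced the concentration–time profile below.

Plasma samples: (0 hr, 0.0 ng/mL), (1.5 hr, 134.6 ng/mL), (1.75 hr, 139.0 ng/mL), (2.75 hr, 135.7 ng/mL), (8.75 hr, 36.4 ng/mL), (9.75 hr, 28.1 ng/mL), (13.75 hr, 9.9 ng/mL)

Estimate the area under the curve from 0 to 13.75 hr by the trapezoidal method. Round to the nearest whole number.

AUC = 897 ng/mL·hr

Trapezoidal AUC_0→13.75:
  [0→1.5]: (0.0+134.6)/2 × 1.5 = 100.95
  [1.5→1.75]: (134.6+139.0)/2 × 0.25 = 34.2
  [1.75→2.75]: (139.0+135.7)/2 × 1 = 137.35
  [2.75→8.75]: (135.7+36.4)/2 × 6 = 516.3
  [8.75→9.75]: (36.4+28.1)/2 × 1 = 32.25
  [9.75→13.75]: (28.1+9.9)/2 × 4 = 76.0
  Sum = 897.05 ng/mL·hr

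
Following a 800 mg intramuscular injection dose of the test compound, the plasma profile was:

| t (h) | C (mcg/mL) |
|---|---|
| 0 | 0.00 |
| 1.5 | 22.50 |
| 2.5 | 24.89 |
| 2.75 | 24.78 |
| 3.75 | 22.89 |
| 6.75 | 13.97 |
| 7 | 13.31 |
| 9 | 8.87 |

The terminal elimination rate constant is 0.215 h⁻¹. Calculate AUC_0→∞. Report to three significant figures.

Trapezoidal AUC_0→9:
  [0→1.5]: (0.00+22.50)/2 × 1.5 = 16.875
  [1.5→2.5]: (22.50+24.89)/2 × 1 = 23.695
  [2.5→2.75]: (24.89+24.78)/2 × 0.25 = 6.20875
  [2.75→3.75]: (24.78+22.89)/2 × 1 = 23.835
  [3.75→6.75]: (22.89+13.97)/2 × 3 = 55.29
  [6.75→7]: (13.97+13.31)/2 × 0.25 = 3.41
  [7→9]: (13.31+8.87)/2 × 2 = 22.18
  Sum = 151.49375 mcg/mL·h
Extrapolated tail: C_last / k_e = 8.87 / 0.215 = 41.256
AUC_0→∞ = 151.49375 + 41.256 = 192.74975 mcg/mL·h

AUC = 193 mcg/mL·h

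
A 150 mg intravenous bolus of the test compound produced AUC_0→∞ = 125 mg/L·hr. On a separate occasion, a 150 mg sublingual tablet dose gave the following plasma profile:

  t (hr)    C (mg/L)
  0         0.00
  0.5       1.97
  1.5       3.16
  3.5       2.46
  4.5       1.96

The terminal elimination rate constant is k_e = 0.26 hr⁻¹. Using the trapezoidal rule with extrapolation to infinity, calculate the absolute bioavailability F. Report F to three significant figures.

Trapezoidal AUC_0→4.5 (sublingual tablet):
  [0→0.5]: (0.00+1.97)/2 × 0.5 = 0.4925
  [0.5→1.5]: (1.97+3.16)/2 × 1 = 2.565
  [1.5→3.5]: (3.16+2.46)/2 × 2 = 5.62
  [3.5→4.5]: (2.46+1.96)/2 × 1 = 2.21
  Sum = 10.8875 mg/L·hr
Tail: C_last/k_e = 1.96/0.26 = 7.538
AUC_0→∞ (sublingual tablet) = 10.8875 + 7.538 = 18.4255 mg/L·hr
F = (AUC_ev/D_ev)/(AUC_iv/D_iv) = (18.4255/150)/(125/150) = 0.122837/0.833333 = 0.1474

F = 0.147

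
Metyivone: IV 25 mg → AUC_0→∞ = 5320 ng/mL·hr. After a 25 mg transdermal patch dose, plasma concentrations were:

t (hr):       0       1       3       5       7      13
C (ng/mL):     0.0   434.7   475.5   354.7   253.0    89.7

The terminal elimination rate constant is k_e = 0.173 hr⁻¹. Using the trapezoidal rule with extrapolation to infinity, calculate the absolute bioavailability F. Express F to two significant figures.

F = 0.77

Trapezoidal AUC_0→13 (transdermal patch):
  [0→1]: (0.0+434.7)/2 × 1 = 217.35
  [1→3]: (434.7+475.5)/2 × 2 = 910.2
  [3→5]: (475.5+354.7)/2 × 2 = 830.2
  [5→7]: (354.7+253.0)/2 × 2 = 607.7
  [7→13]: (253.0+89.7)/2 × 6 = 1028.1
  Sum = 3593.55 ng/mL·hr
Tail: C_last/k_e = 89.7/0.173 = 518.497
AUC_0→∞ (transdermal patch) = 3593.55 + 518.497 = 4112.047 ng/mL·hr
F = (AUC_ev/D_ev)/(AUC_iv/D_iv) = (4112.047/25)/(5320/25) = 164.48188/212.8 = 0.7729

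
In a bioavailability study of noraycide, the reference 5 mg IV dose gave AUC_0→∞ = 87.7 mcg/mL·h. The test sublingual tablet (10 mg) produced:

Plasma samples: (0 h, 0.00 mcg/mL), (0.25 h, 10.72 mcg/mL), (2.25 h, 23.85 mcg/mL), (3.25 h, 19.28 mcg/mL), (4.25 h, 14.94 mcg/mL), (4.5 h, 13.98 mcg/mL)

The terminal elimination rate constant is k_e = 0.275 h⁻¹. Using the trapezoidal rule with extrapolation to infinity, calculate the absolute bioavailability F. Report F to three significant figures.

Trapezoidal AUC_0→4.5 (sublingual tablet):
  [0→0.25]: (0.00+10.72)/2 × 0.25 = 1.34
  [0.25→2.25]: (10.72+23.85)/2 × 2 = 34.57
  [2.25→3.25]: (23.85+19.28)/2 × 1 = 21.565
  [3.25→4.25]: (19.28+14.94)/2 × 1 = 17.11
  [4.25→4.5]: (14.94+13.98)/2 × 0.25 = 3.615
  Sum = 78.2 mcg/mL·h
Tail: C_last/k_e = 13.98/0.275 = 50.836
AUC_0→∞ (sublingual tablet) = 78.2 + 50.836 = 129.036 mcg/mL·h
F = (AUC_ev/D_ev)/(AUC_iv/D_iv) = (129.036/10)/(87.7/5) = 12.9036/17.54 = 0.7357

F = 0.736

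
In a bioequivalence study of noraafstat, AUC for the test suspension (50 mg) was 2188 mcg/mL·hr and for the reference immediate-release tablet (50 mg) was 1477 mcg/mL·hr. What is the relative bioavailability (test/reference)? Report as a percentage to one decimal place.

F_rel = (AUC_test/D_test) / (AUC_ref/D_ref)
      = (2188/50) / (1477/50)
      = 43.76 / 29.54 = 1.4814 = 148.14%

F_rel = 148.1%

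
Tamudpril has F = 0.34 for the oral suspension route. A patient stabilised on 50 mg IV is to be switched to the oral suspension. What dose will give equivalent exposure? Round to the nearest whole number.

For equal systemic exposure: F × D_ev = D_iv
D_ev = D_iv / F = 50 / 0.34 = 147.059 mg

D_oral = 147 mg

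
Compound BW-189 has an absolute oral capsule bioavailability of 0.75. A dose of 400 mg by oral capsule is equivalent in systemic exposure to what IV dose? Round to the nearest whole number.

D_iv = 300 mg

Systemic exposure from an extravascular dose = F × D_ev, so the equivalent IV dose is F × D_ev.
D_iv = F × D_ev = 0.75 × 400 = 300 mg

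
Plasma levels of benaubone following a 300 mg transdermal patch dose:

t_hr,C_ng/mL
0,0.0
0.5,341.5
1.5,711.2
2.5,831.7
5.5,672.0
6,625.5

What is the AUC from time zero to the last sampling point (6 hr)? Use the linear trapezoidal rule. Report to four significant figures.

Trapezoidal AUC_0→6:
  [0→0.5]: (0.0+341.5)/2 × 0.5 = 85.375
  [0.5→1.5]: (341.5+711.2)/2 × 1 = 526.35
  [1.5→2.5]: (711.2+831.7)/2 × 1 = 771.45
  [2.5→5.5]: (831.7+672.0)/2 × 3 = 2255.55
  [5.5→6]: (672.0+625.5)/2 × 0.5 = 324.375
  Sum = 3963.1 ng/mL·hr

AUC = 3963 ng/mL·hr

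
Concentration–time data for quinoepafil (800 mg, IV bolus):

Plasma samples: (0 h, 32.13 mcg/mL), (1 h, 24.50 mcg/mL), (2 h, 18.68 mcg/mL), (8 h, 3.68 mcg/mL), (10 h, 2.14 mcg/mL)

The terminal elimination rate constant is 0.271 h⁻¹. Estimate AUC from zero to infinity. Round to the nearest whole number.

AUC = 131 mcg/mL·h

Trapezoidal AUC_0→10:
  [0→1]: (32.13+24.50)/2 × 1 = 28.315
  [1→2]: (24.50+18.68)/2 × 1 = 21.59
  [2→8]: (18.68+3.68)/2 × 6 = 67.08
  [8→10]: (3.68+2.14)/2 × 2 = 5.82
  Sum = 122.805 mcg/mL·h
Extrapolated tail: C_last / k_e = 2.14 / 0.271 = 7.897
AUC_0→∞ = 122.805 + 7.897 = 130.702 mcg/mL·h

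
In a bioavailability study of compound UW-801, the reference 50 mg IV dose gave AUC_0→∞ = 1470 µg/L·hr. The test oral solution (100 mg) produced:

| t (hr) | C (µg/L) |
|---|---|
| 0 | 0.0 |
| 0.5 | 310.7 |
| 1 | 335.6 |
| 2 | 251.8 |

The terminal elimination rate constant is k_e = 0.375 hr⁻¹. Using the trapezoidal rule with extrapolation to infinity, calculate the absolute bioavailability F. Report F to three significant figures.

F = 0.410

Trapezoidal AUC_0→2 (oral solution):
  [0→0.5]: (0.0+310.7)/2 × 0.5 = 77.675
  [0.5→1]: (310.7+335.6)/2 × 0.5 = 161.575
  [1→2]: (335.6+251.8)/2 × 1 = 293.7
  Sum = 532.95 µg/L·hr
Tail: C_last/k_e = 251.8/0.375 = 671.467
AUC_0→∞ (oral solution) = 532.95 + 671.467 = 1204.417 µg/L·hr
F = (AUC_ev/D_ev)/(AUC_iv/D_iv) = (1204.417/100)/(1470/50) = 12.04417/29.4 = 0.4097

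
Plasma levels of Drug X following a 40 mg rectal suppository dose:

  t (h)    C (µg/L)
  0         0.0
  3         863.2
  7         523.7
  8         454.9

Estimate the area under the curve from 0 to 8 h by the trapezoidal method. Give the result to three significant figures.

AUC = 4560 µg/L·h

Trapezoidal AUC_0→8:
  [0→3]: (0.0+863.2)/2 × 3 = 1294.8
  [3→7]: (863.2+523.7)/2 × 4 = 2773.8
  [7→8]: (523.7+454.9)/2 × 1 = 489.3
  Sum = 4557.9 µg/L·h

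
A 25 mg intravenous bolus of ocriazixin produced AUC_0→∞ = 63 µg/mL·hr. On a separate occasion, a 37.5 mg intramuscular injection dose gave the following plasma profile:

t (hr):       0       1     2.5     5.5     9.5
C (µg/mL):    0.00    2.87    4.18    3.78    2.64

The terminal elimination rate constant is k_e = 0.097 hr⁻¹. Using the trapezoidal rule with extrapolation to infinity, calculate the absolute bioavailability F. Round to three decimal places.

Trapezoidal AUC_0→9.5 (intramuscular injection):
  [0→1]: (0.00+2.87)/2 × 1 = 1.435
  [1→2.5]: (2.87+4.18)/2 × 1.5 = 5.2875
  [2.5→5.5]: (4.18+3.78)/2 × 3 = 11.94
  [5.5→9.5]: (3.78+2.64)/2 × 4 = 12.84
  Sum = 31.5025 µg/mL·hr
Tail: C_last/k_e = 2.64/0.097 = 27.216
AUC_0→∞ (intramuscular injection) = 31.5025 + 27.216 = 58.7185 µg/mL·hr
F = (AUC_ev/D_ev)/(AUC_iv/D_iv) = (58.7185/37.5)/(63/25) = 1.56583/2.52 = 0.6214

F = 0.621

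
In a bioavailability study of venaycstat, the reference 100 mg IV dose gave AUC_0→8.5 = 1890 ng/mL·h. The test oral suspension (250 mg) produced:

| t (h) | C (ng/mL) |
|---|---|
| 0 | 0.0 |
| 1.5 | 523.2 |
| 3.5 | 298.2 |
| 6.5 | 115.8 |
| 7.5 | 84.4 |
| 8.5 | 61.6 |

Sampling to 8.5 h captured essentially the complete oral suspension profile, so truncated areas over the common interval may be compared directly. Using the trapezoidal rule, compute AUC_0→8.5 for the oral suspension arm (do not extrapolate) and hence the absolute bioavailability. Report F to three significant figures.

F = 0.425

Trapezoidal AUC_0→8.5 (oral suspension):
  [0→1.5]: (0.0+523.2)/2 × 1.5 = 392.4
  [1.5→3.5]: (523.2+298.2)/2 × 2 = 821.4
  [3.5→6.5]: (298.2+115.8)/2 × 3 = 621.0
  [6.5→7.5]: (115.8+84.4)/2 × 1 = 100.1
  [7.5→8.5]: (84.4+61.6)/2 × 1 = 73.0
  Sum = 2007.9 ng/mL·h
F = (AUC_ev/D_ev)/(AUC_iv/D_iv) = (2007.9/250)/(1890/100) = 8.0316/18.9 = 0.4250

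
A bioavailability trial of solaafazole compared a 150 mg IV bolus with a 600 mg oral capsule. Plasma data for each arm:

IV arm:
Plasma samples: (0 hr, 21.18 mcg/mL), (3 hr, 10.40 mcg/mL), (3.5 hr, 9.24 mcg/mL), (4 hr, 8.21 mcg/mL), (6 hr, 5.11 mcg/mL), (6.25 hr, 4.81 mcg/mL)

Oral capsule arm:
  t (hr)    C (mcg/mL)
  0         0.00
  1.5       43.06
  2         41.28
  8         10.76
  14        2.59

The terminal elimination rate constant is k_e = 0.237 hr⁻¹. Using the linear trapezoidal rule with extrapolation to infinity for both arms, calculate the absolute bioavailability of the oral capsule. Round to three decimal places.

F = 0.712

Trapezoidal AUC_0→6.25 (IV):
  [0→3]: (21.18+10.40)/2 × 3 = 47.37
  [3→3.5]: (10.40+9.24)/2 × 0.5 = 4.91
  [3.5→4]: (9.24+8.21)/2 × 0.5 = 4.3625
  [4→6]: (8.21+5.11)/2 × 2 = 13.32
  [6→6.25]: (5.11+4.81)/2 × 0.25 = 1.24
  Sum = 71.2025 mcg/mL·hr
IV tail: 4.81/0.237 = 20.295; AUC_iv,0→∞ = 71.2025 + 20.295 = 91.4975 mcg/mL·hr
Trapezoidal AUC_0→14 (oral capsule):
  [0→1.5]: (0.00+43.06)/2 × 1.5 = 32.295
  [1.5→2]: (43.06+41.28)/2 × 0.5 = 21.085
  [2→8]: (41.28+10.76)/2 × 6 = 156.12
  [8→14]: (10.76+2.59)/2 × 6 = 40.05
  Sum = 249.55 mcg/mL·hr
oral capsule tail: 2.59/0.237 = 10.928; AUC_ev,0→∞ = 249.55 + 10.928 = 260.478 mcg/mL·hr
F = (AUC_ev/D_ev)/(AUC_iv/D_iv) = (260.478/600)/(91.4975/150) = 0.43413/0.609983 = 0.7117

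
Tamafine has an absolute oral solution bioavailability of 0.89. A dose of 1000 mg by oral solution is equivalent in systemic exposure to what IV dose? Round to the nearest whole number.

D_iv = 890 mg

Systemic exposure from an extravascular dose = F × D_ev, so the equivalent IV dose is F × D_ev.
D_iv = F × D_ev = 0.89 × 1000 = 890 mg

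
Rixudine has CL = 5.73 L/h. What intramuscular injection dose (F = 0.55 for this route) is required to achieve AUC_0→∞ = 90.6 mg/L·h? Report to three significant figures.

Dose = CL × AUC_0→∞ / F
     = 5.73 × 90.6 / 0.55 = 943.887 mg

Dose = 944 mg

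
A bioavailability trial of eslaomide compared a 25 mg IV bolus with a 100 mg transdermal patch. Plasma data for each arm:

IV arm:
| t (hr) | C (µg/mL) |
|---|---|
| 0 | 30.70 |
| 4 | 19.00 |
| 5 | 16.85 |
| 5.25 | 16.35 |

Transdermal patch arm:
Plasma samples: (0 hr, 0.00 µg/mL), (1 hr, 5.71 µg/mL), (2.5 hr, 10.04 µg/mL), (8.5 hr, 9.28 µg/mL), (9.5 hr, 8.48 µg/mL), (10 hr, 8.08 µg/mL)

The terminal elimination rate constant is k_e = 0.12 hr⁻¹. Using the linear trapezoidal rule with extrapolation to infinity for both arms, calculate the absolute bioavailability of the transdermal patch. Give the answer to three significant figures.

F = 0.148

Trapezoidal AUC_0→5.25 (IV):
  [0→4]: (30.70+19.00)/2 × 4 = 99.4
  [4→5]: (19.00+16.85)/2 × 1 = 17.925
  [5→5.25]: (16.85+16.35)/2 × 0.25 = 4.15
  Sum = 121.475 µg/mL·hr
IV tail: 16.35/0.12 = 136.250; AUC_iv,0→∞ = 121.475 + 136.250 = 257.725 µg/mL·hr
Trapezoidal AUC_0→10 (transdermal patch):
  [0→1]: (0.00+5.71)/2 × 1 = 2.855
  [1→2.5]: (5.71+10.04)/2 × 1.5 = 11.8125
  [2.5→8.5]: (10.04+9.28)/2 × 6 = 57.96
  [8.5→9.5]: (9.28+8.48)/2 × 1 = 8.88
  [9.5→10]: (8.48+8.08)/2 × 0.5 = 4.14
  Sum = 85.6475 µg/mL·hr
transdermal patch tail: 8.08/0.12 = 67.333; AUC_ev,0→∞ = 85.6475 + 67.333 = 152.9805 µg/mL·hr
F = (AUC_ev/D_ev)/(AUC_iv/D_iv) = (152.9805/100)/(257.725/25) = 1.529805/10.309 = 0.1484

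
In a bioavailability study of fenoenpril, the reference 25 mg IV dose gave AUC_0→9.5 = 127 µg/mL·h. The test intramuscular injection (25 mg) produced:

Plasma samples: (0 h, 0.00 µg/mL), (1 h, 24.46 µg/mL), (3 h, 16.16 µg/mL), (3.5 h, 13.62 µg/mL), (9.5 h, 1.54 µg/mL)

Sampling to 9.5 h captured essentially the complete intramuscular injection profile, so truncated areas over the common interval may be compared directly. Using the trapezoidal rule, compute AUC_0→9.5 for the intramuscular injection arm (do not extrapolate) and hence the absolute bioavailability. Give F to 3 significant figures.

Trapezoidal AUC_0→9.5 (intramuscular injection):
  [0→1]: (0.00+24.46)/2 × 1 = 12.23
  [1→3]: (24.46+16.16)/2 × 2 = 40.62
  [3→3.5]: (16.16+13.62)/2 × 0.5 = 7.445
  [3.5→9.5]: (13.62+1.54)/2 × 6 = 45.48
  Sum = 105.775 µg/mL·h
F = (AUC_ev/D_ev)/(AUC_iv/D_iv) = (105.775/25)/(127/25) = 4.231/5.08 = 0.8329

F = 0.833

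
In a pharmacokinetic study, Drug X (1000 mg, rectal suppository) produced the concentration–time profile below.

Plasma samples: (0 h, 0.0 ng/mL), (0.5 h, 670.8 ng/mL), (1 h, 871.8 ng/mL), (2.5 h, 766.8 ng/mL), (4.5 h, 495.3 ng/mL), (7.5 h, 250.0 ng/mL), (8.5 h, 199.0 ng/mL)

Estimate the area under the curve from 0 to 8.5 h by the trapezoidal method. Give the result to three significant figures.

AUC = 4390 ng/mL·h

Trapezoidal AUC_0→8.5:
  [0→0.5]: (0.0+670.8)/2 × 0.5 = 167.7
  [0.5→1]: (670.8+871.8)/2 × 0.5 = 385.65
  [1→2.5]: (871.8+766.8)/2 × 1.5 = 1228.95
  [2.5→4.5]: (766.8+495.3)/2 × 2 = 1262.1
  [4.5→7.5]: (495.3+250.0)/2 × 3 = 1117.95
  [7.5→8.5]: (250.0+199.0)/2 × 1 = 224.5
  Sum = 4386.85 ng/mL·h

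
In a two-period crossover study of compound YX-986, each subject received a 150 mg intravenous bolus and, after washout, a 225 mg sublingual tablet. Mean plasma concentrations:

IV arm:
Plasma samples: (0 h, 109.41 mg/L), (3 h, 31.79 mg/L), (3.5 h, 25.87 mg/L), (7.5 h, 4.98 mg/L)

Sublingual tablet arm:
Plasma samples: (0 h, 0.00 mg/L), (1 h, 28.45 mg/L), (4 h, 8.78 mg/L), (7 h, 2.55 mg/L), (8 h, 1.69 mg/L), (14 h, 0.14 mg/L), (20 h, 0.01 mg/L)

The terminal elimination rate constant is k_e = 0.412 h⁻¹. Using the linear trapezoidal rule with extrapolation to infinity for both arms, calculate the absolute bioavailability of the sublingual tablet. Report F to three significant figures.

Trapezoidal AUC_0→7.5 (IV):
  [0→3]: (109.41+31.79)/2 × 3 = 211.8
  [3→3.5]: (31.79+25.87)/2 × 0.5 = 14.415
  [3.5→7.5]: (25.87+4.98)/2 × 4 = 61.7
  Sum = 287.915 mg/L·h
IV tail: 4.98/0.412 = 12.087; AUC_iv,0→∞ = 287.915 + 12.087 = 300.002 mg/L·h
Trapezoidal AUC_0→20 (sublingual tablet):
  [0→1]: (0.00+28.45)/2 × 1 = 14.225
  [1→4]: (28.45+8.78)/2 × 3 = 55.845
  [4→7]: (8.78+2.55)/2 × 3 = 16.995
  [7→8]: (2.55+1.69)/2 × 1 = 2.12
  [8→14]: (1.69+0.14)/2 × 6 = 5.49
  [14→20]: (0.14+0.01)/2 × 6 = 0.45
  Sum = 95.125 mg/L·h
sublingual tablet tail: 0.01/0.412 = 0.024; AUC_ev,0→∞ = 95.125 + 0.024 = 95.149 mg/L·h
F = (AUC_ev/D_ev)/(AUC_iv/D_iv) = (95.149/225)/(300.002/150) = 0.422884/2.00001 = 0.2114

F = 0.211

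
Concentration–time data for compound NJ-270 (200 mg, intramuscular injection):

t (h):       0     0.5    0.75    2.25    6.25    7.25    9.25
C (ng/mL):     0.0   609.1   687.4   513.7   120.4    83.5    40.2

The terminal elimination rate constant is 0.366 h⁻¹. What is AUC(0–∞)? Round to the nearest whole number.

Trapezoidal AUC_0→9.25:
  [0→0.5]: (0.0+609.1)/2 × 0.5 = 152.275
  [0.5→0.75]: (609.1+687.4)/2 × 0.25 = 162.0625
  [0.75→2.25]: (687.4+513.7)/2 × 1.5 = 900.825
  [2.25→6.25]: (513.7+120.4)/2 × 4 = 1268.2
  [6.25→7.25]: (120.4+83.5)/2 × 1 = 101.95
  [7.25→9.25]: (83.5+40.2)/2 × 2 = 123.7
  Sum = 2709.0125 ng/mL·h
Extrapolated tail: C_last / k_e = 40.2 / 0.366 = 109.836
AUC_0→∞ = 2709.0125 + 109.836 = 2818.8485 ng/mL·h

AUC = 2819 ng/mL·h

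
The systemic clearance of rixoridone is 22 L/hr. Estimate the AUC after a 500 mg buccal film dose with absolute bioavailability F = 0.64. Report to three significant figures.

AUC_0→∞ = F × Dose / CL
        = 0.64 × 500 / 22 = 14.5455 mg/L·hr

AUC = 14.5 mg/L·hr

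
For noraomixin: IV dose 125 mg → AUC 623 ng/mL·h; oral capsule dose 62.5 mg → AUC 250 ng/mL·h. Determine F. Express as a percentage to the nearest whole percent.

F = (AUC_ev / D_ev) / (AUC_iv / D_iv)
  = (250/62.5) / (623/125)
  = 4 / 4.984 = 0.8026
  = 80.26%

F = 80%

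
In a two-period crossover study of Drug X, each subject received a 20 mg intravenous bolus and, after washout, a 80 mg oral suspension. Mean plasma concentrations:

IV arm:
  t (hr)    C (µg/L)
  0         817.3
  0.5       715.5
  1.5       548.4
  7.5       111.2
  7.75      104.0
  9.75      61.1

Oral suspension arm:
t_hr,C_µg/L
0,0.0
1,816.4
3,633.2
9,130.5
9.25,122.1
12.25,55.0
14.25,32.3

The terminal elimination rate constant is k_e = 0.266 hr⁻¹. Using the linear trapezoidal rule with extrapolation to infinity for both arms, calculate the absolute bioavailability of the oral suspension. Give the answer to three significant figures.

Trapezoidal AUC_0→9.75 (IV):
  [0→0.5]: (817.3+715.5)/2 × 0.5 = 383.2
  [0.5→1.5]: (715.5+548.4)/2 × 1 = 631.95
  [1.5→7.5]: (548.4+111.2)/2 × 6 = 1978.8
  [7.5→7.75]: (111.2+104.0)/2 × 0.25 = 26.9
  [7.75→9.75]: (104.0+61.1)/2 × 2 = 165.1
  Sum = 3185.95 µg/L·hr
IV tail: 61.1/0.266 = 229.699; AUC_iv,0→∞ = 3185.95 + 229.699 = 3415.649 µg/L·hr
Trapezoidal AUC_0→14.25 (oral suspension):
  [0→1]: (0.0+816.4)/2 × 1 = 408.2
  [1→3]: (816.4+633.2)/2 × 2 = 1449.6
  [3→9]: (633.2+130.5)/2 × 6 = 2291.1
  [9→9.25]: (130.5+122.1)/2 × 0.25 = 31.575
  [9.25→12.25]: (122.1+55.0)/2 × 3 = 265.65
  [12.25→14.25]: (55.0+32.3)/2 × 2 = 87.3
  Sum = 4533.425 µg/L·hr
oral suspension tail: 32.3/0.266 = 121.429; AUC_ev,0→∞ = 4533.425 + 121.429 = 4654.854 µg/L·hr
F = (AUC_ev/D_ev)/(AUC_iv/D_iv) = (4654.854/80)/(3415.649/20) = 58.185675/170.78245 = 0.3407

F = 0.341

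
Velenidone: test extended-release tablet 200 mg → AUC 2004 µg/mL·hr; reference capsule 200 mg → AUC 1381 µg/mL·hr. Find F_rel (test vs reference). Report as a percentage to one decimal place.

F_rel = (AUC_test/D_test) / (AUC_ref/D_ref)
      = (2004/200) / (1381/200)
      = 10.02 / 6.905 = 1.4511 = 145.11%

F_rel = 145.1%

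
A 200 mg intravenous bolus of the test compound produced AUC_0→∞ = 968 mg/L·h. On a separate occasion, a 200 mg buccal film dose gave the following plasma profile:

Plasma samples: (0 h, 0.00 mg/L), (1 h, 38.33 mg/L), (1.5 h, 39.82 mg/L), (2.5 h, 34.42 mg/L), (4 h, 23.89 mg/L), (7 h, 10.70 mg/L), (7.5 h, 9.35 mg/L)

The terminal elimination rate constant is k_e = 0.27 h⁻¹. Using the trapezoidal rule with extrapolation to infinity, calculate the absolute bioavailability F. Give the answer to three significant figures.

Trapezoidal AUC_0→7.5 (buccal film):
  [0→1]: (0.00+38.33)/2 × 1 = 19.165
  [1→1.5]: (38.33+39.82)/2 × 0.5 = 19.5375
  [1.5→2.5]: (39.82+34.42)/2 × 1 = 37.12
  [2.5→4]: (34.42+23.89)/2 × 1.5 = 43.7325
  [4→7]: (23.89+10.70)/2 × 3 = 51.885
  [7→7.5]: (10.70+9.35)/2 × 0.5 = 5.0125
  Sum = 176.4525 mg/L·h
Tail: C_last/k_e = 9.35/0.27 = 34.630
AUC_0→∞ (buccal film) = 176.4525 + 34.630 = 211.0825 mg/L·h
F = (AUC_ev/D_ev)/(AUC_iv/D_iv) = (211.0825/200)/(968/200) = 1.0554125/4.84 = 0.2181

F = 0.218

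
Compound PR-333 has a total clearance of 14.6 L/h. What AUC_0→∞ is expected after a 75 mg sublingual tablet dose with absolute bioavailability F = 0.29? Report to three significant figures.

AUC = 1.49 mg/L·h

AUC_0→∞ = F × Dose / CL
        = 0.29 × 75 / 14.6 = 1.48973 mg/L·h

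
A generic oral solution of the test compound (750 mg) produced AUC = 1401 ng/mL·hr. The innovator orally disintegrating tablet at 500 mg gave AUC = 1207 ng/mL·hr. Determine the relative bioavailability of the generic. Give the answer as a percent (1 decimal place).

F_rel = (AUC_test/D_test) / (AUC_ref/D_ref)
      = (1401/750) / (1207/500)
      = 1.868 / 2.414 = 0.7738 = 77.38%

F_rel = 77.4%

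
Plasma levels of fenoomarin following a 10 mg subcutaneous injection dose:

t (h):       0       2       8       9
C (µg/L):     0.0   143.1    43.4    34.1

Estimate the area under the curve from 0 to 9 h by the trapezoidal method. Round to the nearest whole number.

Trapezoidal AUC_0→9:
  [0→2]: (0.0+143.1)/2 × 2 = 143.1
  [2→8]: (143.1+43.4)/2 × 6 = 559.5
  [8→9]: (43.4+34.1)/2 × 1 = 38.75
  Sum = 741.35 µg/L·h

AUC = 741 µg/L·h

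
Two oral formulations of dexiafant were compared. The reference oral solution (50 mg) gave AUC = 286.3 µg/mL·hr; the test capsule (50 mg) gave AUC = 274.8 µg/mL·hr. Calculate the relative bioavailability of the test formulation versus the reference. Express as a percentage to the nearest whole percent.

F_rel = (AUC_test/D_test) / (AUC_ref/D_ref)
      = (274.8/50) / (286.3/50)
      = 5.496 / 5.726 = 0.9598 = 95.98%

F_rel = 96%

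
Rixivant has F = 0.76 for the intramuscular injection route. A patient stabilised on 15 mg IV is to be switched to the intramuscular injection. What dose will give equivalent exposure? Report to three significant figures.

D_intramuscular = 19.7 mg

For equal systemic exposure: F × D_ev = D_iv
D_ev = D_iv / F = 15 / 0.76 = 19.7368 mg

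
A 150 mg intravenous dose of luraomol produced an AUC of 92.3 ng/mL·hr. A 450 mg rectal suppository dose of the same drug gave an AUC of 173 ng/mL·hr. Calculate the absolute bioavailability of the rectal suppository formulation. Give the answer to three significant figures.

F = 0.625

F = (AUC_ev / D_ev) / (AUC_iv / D_iv)
  = (173/450) / (92.3/150)
  = 0.384444 / 0.615333 = 0.6248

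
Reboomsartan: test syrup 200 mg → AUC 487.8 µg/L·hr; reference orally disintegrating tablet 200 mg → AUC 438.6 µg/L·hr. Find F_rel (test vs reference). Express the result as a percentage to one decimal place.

F_rel = (AUC_test/D_test) / (AUC_ref/D_ref)
      = (487.8/200) / (438.6/200)
      = 2.439 / 2.193 = 1.1122 = 111.22%

F_rel = 111.2%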